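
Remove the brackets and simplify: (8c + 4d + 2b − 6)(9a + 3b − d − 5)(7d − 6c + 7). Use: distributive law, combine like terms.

288acd − 432ac^2 + 828ac + 108bcd − 144bc^2 + 336bc − 32cd^2 + 48c^2d − 252cd + 240c^2 − 460c + 252ad^2 − 126ad + 70bd^2 − 126bd − 28d^3 − 126d^2 + 112d + 126abd − 108abc + 126ab + 42b^2d − 36b^2c + 42b^2 − 196b − 378a + 210

(8c + 4d + 2b − 6)(9a + 3b − d − 5)(7d − 6c + 7)
= (72ac + 24bc − 8cd − 40c + 36ad + 12bd − 4d^2 − 20d + 18ab + 6b^2 − 2bd − 10b − 54a − 18b + 6d + 30)(7d − 6c + 7)    [distributive law]
= (72ac + 24bc − 8cd − 40c + 36ad + 10bd − 4d^2 − 14d + 18ab + 6b^2 − 28b − 54a + 30)(7d − 6c + 7)    [combine like terms]
= 504acd − 432ac^2 + 504ac + 168bcd − 144bc^2 + 168bc − 56cd^2 + 48c^2d − 56cd − 280cd + 240c^2 − 280c + 252ad^2 − 216acd + 252ad + 70bd^2 − 60bcd + 70bd − 28d^3 + 24cd^2 − 28d^2 − 98d^2 + 84cd − 98d + 126abd − 108abc + 126ab + 42b^2d − 36b^2c + 42b^2 − 196bd + 168bc − 196b − 378ad + 324ac − 378a + 210d − 180c + 210    [distributive law]
= 288acd − 432ac^2 + 828ac + 108bcd − 144bc^2 + 336bc − 32cd^2 + 48c^2d − 252cd + 240c^2 − 460c + 252ad^2 − 126ad + 70bd^2 − 126bd − 28d^3 − 126d^2 + 112d + 126abd − 108abc + 126ab + 42b^2d − 36b^2c + 42b^2 − 196b − 378a + 210    [combine like terms]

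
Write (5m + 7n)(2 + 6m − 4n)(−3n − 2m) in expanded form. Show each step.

(5m + 7n)(2 + 6m − 4n)(−3n − 2m)
= (10m + 30m^2 − 20mn + 14n + 42mn − 28n^2)(−3n − 2m)    [distributive law]
= (10m + 30m^2 + 22mn + 14n − 28n^2)(−3n − 2m)    [combine like terms]
= −30mn − 20m^2 − 90m^2n − 60m^3 − 66mn^2 − 44m^2n − 42n^2 − 28mn + 84n^3 + 56mn^2    [distributive law]
= −58mn − 20m^2 − 134m^2n − 60m^3 − 10mn^2 − 42n^2 + 84n^3    [combine like terms]

−58mn − 20m^2 − 134m^2n − 60m^3 − 10mn^2 − 42n^2 + 84n^3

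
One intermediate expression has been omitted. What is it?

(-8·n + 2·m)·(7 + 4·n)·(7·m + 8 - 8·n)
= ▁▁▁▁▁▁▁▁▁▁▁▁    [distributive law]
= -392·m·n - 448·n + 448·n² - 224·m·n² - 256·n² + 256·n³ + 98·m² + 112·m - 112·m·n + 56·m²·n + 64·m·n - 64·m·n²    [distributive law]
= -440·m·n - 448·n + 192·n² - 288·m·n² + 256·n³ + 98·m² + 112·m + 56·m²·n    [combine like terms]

By distributive law:

(-56·n - 32·n² + 14·m + 8·m·n)·(7·m + 8 - 8·n)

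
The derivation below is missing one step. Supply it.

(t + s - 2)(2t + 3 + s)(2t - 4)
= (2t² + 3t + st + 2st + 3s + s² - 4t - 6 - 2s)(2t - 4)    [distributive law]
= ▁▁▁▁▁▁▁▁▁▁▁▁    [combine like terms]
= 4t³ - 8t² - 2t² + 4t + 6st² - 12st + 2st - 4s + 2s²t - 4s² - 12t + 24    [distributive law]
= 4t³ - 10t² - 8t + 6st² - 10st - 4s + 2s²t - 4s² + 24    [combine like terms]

By combine like terms:

(2t² - t + 3st + s + s² - 6)(2t - 4)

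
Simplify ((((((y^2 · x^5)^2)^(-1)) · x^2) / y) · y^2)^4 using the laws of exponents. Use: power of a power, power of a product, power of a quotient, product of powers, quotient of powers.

x^(-32)y^(-12)

((((((y^2 · x^5)^2)^(-1)) · x^2) / y) · y^2)^4
= ((((((y^2 · x^5)^2)^(-1)) · x^2) / y)^4) · ((y^2)^4)    [power of a product]
= ((((((y^2 · x^5)^2)^(-1)) · x^2)^4) / (y^4)) · ((y^2)^4)    [power of a quotient]
= ((((((y^2 · x^5)^2)^(-1))^4) · ((x^2)^4)) / (y^4)) · ((y^2)^4)    [power of a product]
= (((((y^2 · x^5)^2)^(-4)) · ((x^2)^4)) / (y^4)) · ((y^2)^4)    [power of a power]
= ((((y^2 · x^5)^(-8)) · ((x^2)^4)) / (y^4)) · ((y^2)^4)    [power of a power]
= (((((y^2)^(-8)) · ((x^5)^(-8))) · ((x^2)^4)) / (y^4)) · ((y^2)^4)    [power of a product]
= (((y^(-16) · ((x^5)^(-8))) · ((x^2)^4)) / (y^4)) · ((y^2)^4)    [power of a power]
= (((y^(-16) · x^(-40)) · ((x^2)^4)) / (y^4)) · ((y^2)^4)    [power of a power]
= (((y^(-16) · x^(-40)) · x^8) / (y^4)) · ((y^2)^4)    [power of a power]
= (((y^(-16) · x^(-40)) · x^8) / y^4) · y^8    [power of a power]
= x^(-32)y^(-12)    [quotient of powers; product of powers]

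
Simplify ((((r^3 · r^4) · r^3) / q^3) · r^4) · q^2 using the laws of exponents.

((((r^3 · r^4) · r^3) / q^3) · r^4) · q^2
= (((r^7 · r^3) / q^3) · r^4) · q^2    [product of powers]
= ((r^10 / q^3) · r^4) · q^2    [product of powers]
= q^(-1)·r^14    [quotient of powers; product of powers]

q^(-1)·r^14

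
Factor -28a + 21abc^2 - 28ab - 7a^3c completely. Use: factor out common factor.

7a(-4 + 3bc^2 - 4b - a^2c)

-28a + 21abc^2 - 28ab - 7a^3c
= 7(-4a + 3abc^2 - 4ab - a^3c)    [factor out 7]
= 7a(-4 + 3bc^2 - 4b - a^2c)    [factor out a]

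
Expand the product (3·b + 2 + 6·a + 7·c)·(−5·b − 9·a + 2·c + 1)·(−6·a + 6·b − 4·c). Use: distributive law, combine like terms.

(3·b + 2 + 6·a + 7·c)·(−5·b − 9·a + 2·c + 1)·(−6·a + 6·b − 4·c)
= (−15·b^2 − 27·a·b + 6·b·c + 3·b − 10·b − 18·a + 4·c + 2 − 30·a·b − 54·a^2 + 12·a·c + 6·a − 35·b·c − 63·a·c + 14·c^2 + 7·c)·(−6·a + 6·b − 4·c)    [distributive law]
= (−15·b^2 − 57·a·b − 29·b·c − 7·b − 12·a + 11·c + 2 − 54·a^2 − 51·a·c + 14·c^2)·(−6·a + 6·b − 4·c)    [combine like terms]
= 90·a·b^2 − 90·b^3 + 60·b^2·c + 342·a^2·b − 342·a·b^2 + 228·a·b·c + 174·a·b·c − 174·b^2·c + 116·b·c^2 + 42·a·b − 42·b^2 + 28·b·c + 72·a^2 − 72·a·b + 48·a·c − 66·a·c + 66·b·c − 44·c^2 − 12·a + 12·b − 8·c + 324·a^3 − 324·a^2·b + 216·a^2·c + 306·a^2·c − 306·a·b·c + 204·a·c^2 − 84·a·c^2 + 84·b·c^2 − 56·c^3    [distributive law]
= −252·a·b^2 − 90·b^3 − 114·b^2·c + 18·a^2·b + 96·a·b·c + 200·b·c^2 − 30·a·b − 42·b^2 + 94·b·c + 72·a^2 − 18·a·c − 44·c^2 − 12·a + 12·b − 8·c + 324·a^3 + 522·a^2·c + 120·a·c^2 − 56·c^3    [combine like terms]

−252·a·b^2 − 90·b^3 − 114·b^2·c + 18·a^2·b + 96·a·b·c + 200·b·c^2 − 30·a·b − 42·b^2 + 94·b·c + 72·a^2 − 18·a·c − 44·c^2 − 12·a + 12·b − 8·c + 324·a^3 + 522·a^2·c + 120·a·c^2 − 56·c^3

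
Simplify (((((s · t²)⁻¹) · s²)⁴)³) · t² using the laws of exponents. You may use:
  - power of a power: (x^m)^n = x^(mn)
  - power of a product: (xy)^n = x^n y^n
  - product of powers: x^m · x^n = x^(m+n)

(((((s · t²)⁻¹) · s²)⁴)³) · t²
= ((((s · t²)⁻¹) · s²)¹²) · t²    [power of a power]
= ((((s · t²)⁻¹)¹²) · ((s²)¹²)) · t²    [power of a product]
= (((s · t²)⁻¹²) · ((s²)¹²)) · t²    [power of a power]
= (((s⁻¹²) · ((t²)⁻¹²)) · ((s²)¹²)) · t²    [power of a product]
= ((s⁻¹² · t⁻²⁴) · ((s²)¹²)) · t²    [power of a power]
= ((s⁻¹² · t⁻²⁴) · s²⁴) · t²    [power of a power]
= s¹²t⁻²²    [product of powers]

s¹²t⁻²²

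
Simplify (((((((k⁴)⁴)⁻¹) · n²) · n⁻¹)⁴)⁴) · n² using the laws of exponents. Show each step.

(((((((k⁴)⁴)⁻¹) · n²) · n⁻¹)⁴)⁴) · n²
= ((((((k⁴)⁴)⁻¹) · n²) · n⁻¹)¹⁶) · n²    [power of a power]
= ((((((k⁴)⁴)⁻¹) · n²)¹⁶) · ((n⁻¹)¹⁶)) · n²    [power of a product]
= ((((((k⁴)⁴)⁻¹)¹⁶) · ((n²)¹⁶)) · ((n⁻¹)¹⁶)) · n²    [power of a product]
= (((((k⁴)⁴)⁻¹⁶) · ((n²)¹⁶)) · ((n⁻¹)¹⁶)) · n²    [power of a power]
= ((((k⁴)⁻⁶⁴) · ((n²)¹⁶)) · ((n⁻¹)¹⁶)) · n²    [power of a power]
= ((k⁻²⁵⁶ · ((n²)¹⁶)) · ((n⁻¹)¹⁶)) · n²    [power of a power]
= ((k⁻²⁵⁶ · n³²) · ((n⁻¹)¹⁶)) · n²    [power of a power]
= ((k⁻²⁵⁶ · n³²) · n⁻¹⁶) · n²    [power of a power]
= k⁻²⁵⁶n¹⁸    [product of powers]

k⁻²⁵⁶n¹⁸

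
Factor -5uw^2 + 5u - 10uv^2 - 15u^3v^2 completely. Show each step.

-5uw^2 + 5u - 10uv^2 - 15u^3v^2
= 5(-uw^2 + u - 2uv^2 - 3u^3v^2)    [factor out 5]
= 5u(-w^2 + 1 - 2v^2 - 3u^2v^2)    [factor out u]

5u(-w^2 + 1 - 2v^2 - 3u^2v^2)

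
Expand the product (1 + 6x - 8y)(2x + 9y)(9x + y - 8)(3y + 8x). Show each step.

(1 + 6x - 8y)(2x + 9y)(9x + y - 8)(3y + 8x)
= (2x + 9y + 12x^2 + 54xy - 16xy - 72y^2)(9x + y - 8)(3y + 8x)    [distributive law]
= (2x + 9y + 12x^2 + 38xy - 72y^2)(9x + y - 8)(3y + 8x)    [combine like terms]
= (18x^2 + 2xy - 16x + 81xy + 9y^2 - 72y + 108x^3 + 12x^2y - 96x^2 + 342x^2y + 38xy^2 - 304xy - 648xy^2 - 72y^3 + 576y^2)(3y + 8x)    [distributive law]
= (-78x^2 - 221xy - 16x + 585y^2 - 72y + 108x^3 + 354x^2y - 610xy^2 - 72y^3)(3y + 8x)    [combine like terms]
= -234x^2y - 624x^3 - 663xy^2 - 1768x^2y - 48xy - 128x^2 + 1755y^3 + 4680xy^2 - 216y^2 - 576xy + 324x^3y + 864x^4 + 1062x^2y^2 + 2832x^3y - 1830xy^3 - 4880x^2y^2 - 216y^4 - 576xy^3    [distributive law]
= -2002x^2y - 624x^3 + 4017xy^2 - 624xy - 128x^2 + 1755y^3 - 216y^2 + 3156x^3y + 864x^4 - 3818x^2y^2 - 2406xy^3 - 216y^4    [combine like terms]

-2002x^2y - 624x^3 + 4017xy^2 - 624xy - 128x^2 + 1755y^3 - 216y^2 + 3156x^3y + 864x^4 - 3818x^2y^2 - 2406xy^3 - 216y^4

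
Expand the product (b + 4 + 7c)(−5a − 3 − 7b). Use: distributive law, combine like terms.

−5ab − 31b − 7b^2 − 20a − 12 − 35ac − 21c − 49bc

(b + 4 + 7c)(−5a − 3 − 7b)
= −5ab − 3b − 7b^2 − 20a − 12 − 28b − 35ac − 21c − 49bc    [distributive law]
= −5ab − 31b − 7b^2 − 20a − 12 − 35ac − 21c − 49bc    [combine like terms]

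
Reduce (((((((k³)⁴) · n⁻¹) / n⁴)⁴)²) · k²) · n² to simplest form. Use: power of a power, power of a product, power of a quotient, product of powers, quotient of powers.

(((((((k³)⁴) · n⁻¹) / n⁴)⁴)²) · k²) · n²
= ((((((k³)⁴) · n⁻¹) / n⁴)⁸) · k²) · n²    [power of a power]
= ((((((k³)⁴) · n⁻¹)⁸) / ((n⁴)⁸)) · k²) · n²    [power of a quotient]
= ((((((k³)⁴)⁸) · ((n⁻¹)⁸)) / ((n⁴)⁸)) · k²) · n²    [power of a product]
= (((((k³)³²) · ((n⁻¹)⁸)) / ((n⁴)⁸)) · k²) · n²    [power of a power]
= (((k⁹⁶ · ((n⁻¹)⁸)) / ((n⁴)⁸)) · k²) · n²    [power of a power]
= (((k⁹⁶ · n⁻⁸) / ((n⁴)⁸)) · k²) · n²    [power of a power]
= (((k⁹⁶ · n⁻⁸) / n³²) · k²) · n²    [power of a power]
= k⁹⁸n⁻³⁸    [quotient of powers; product of powers]

k⁹⁸n⁻³⁸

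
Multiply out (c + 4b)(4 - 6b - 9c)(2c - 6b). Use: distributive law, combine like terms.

8c² + 8bc - 30bc² + 204b²c - 18c³ - 96b² + 144b³

(c + 4b)(4 - 6b - 9c)(2c - 6b)
= (4c - 6bc - 9c² + 16b - 24b² - 36bc)(2c - 6b)    [distributive law]
= (4c - 42bc - 9c² + 16b - 24b²)(2c - 6b)    [combine like terms]
= 8c² - 24bc - 84bc² + 252b²c - 18c³ + 54bc² + 32bc - 96b² - 48b²c + 144b³    [distributive law]
= 8c² + 8bc - 30bc² + 204b²c - 18c³ - 96b² + 144b³    [combine like terms]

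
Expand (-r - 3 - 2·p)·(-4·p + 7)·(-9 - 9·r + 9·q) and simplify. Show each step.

(-r - 3 - 2·p)·(-4·p + 7)·(-9 - 9·r + 9·q)
= (4·p·r - 7·r + 12·p - 21 + 8·p^2 - 14·p)·(-9 - 9·r + 9·q)    [distributive law]
= (4·p·r - 7·r - 2·p - 21 + 8·p^2)·(-9 - 9·r + 9·q)    [combine like terms]
= -36·p·r - 36·p·r^2 + 36·p·q·r + 63·r + 63·r^2 - 63·q·r + 18·p + 18·p·r - 18·p·q + 189 + 189·r - 189·q - 72·p^2 - 72·p^2·r + 72·p^2·q    [distributive law]
= -18·p·r - 36·p·r^2 + 36·p·q·r + 252·r + 63·r^2 - 63·q·r + 18·p - 18·p·q + 189 - 189·q - 72·p^2 - 72·p^2·r + 72·p^2·q    [combine like terms]

-18·p·r - 36·p·r^2 + 36·p·q·r + 252·r + 63·r^2 - 63·q·r + 18·p - 18·p·q + 189 - 189·q - 72·p^2 - 72·p^2·r + 72·p^2·q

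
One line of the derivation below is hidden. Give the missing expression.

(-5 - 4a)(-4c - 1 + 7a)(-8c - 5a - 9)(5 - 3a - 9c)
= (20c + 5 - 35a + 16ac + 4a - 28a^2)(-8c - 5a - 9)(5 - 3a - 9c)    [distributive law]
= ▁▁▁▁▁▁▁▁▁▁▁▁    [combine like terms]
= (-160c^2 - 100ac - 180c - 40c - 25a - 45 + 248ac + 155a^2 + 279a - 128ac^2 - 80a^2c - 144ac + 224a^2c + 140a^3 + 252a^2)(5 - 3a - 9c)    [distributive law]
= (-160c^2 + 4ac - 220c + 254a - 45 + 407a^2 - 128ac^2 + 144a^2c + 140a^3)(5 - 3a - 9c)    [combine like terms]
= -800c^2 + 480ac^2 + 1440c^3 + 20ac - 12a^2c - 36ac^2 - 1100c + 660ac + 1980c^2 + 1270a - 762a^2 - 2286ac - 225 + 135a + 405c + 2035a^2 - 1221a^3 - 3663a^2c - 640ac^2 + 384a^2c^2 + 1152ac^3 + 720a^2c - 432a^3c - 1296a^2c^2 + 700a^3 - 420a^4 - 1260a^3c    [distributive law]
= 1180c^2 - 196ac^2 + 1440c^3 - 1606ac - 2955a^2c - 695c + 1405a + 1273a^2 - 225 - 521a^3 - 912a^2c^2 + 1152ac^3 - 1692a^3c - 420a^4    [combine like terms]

After combine like terms, the bracketed line is:

(20c + 5 - 31a + 16ac - 28a^2)(-8c - 5a - 9)(5 - 3a - 9c)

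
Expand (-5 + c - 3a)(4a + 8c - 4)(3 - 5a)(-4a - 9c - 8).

464a^2 + 364ac + 752a - 496a^3 - 1476a^2c + 996c^2 + 516c - 1216ac^2 - 480 - 940a^3c - 740a^2c^2 - 216c^3 + 360ac^3 - 240a^4

(-5 + c - 3a)(4a + 8c - 4)(3 - 5a)(-4a - 9c - 8)
= (-20a - 40c + 20 + 4ac + 8c^2 - 4c - 12a^2 - 24ac + 12a)(3 - 5a)(-4a - 9c - 8)    [distributive law]
= (-8a - 44c + 20 - 20ac + 8c^2 - 12a^2)(3 - 5a)(-4a - 9c - 8)    [combine like terms]
= (-24a + 40a^2 - 132c + 220ac + 60 - 100a - 60ac + 100a^2c + 24c^2 - 40ac^2 - 36a^2 + 60a^3)(-4a - 9c - 8)    [distributive law]
= (-124a + 4a^2 - 132c + 160ac + 60 + 100a^2c + 24c^2 - 40ac^2 + 60a^3)(-4a - 9c - 8)    [combine like terms]
= 496a^2 + 1116ac + 992a - 16a^3 - 36a^2c - 32a^2 + 528ac + 1188c^2 + 1056c - 640a^2c - 1440ac^2 - 1280ac - 240a - 540c - 480 - 400a^3c - 900a^2c^2 - 800a^2c - 96ac^2 - 216c^3 - 192c^2 + 160a^2c^2 + 360ac^3 + 320ac^2 - 240a^4 - 540a^3c - 480a^3    [distributive law]
= 464a^2 + 364ac + 752a - 496a^3 - 1476a^2c + 996c^2 + 516c - 1216ac^2 - 480 - 940a^3c - 740a^2c^2 - 216c^3 + 360ac^3 - 240a^4    [combine like terms]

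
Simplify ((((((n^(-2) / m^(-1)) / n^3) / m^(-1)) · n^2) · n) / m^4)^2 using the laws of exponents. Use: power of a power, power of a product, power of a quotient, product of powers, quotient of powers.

((((((n^(-2) / m^(-1)) / n^3) / m^(-1)) · n^2) · n) / m^4)^2
= ((((((n^(-2) / m^(-1)) / n^3) / m^(-1)) · n^2) · n)^2) / ((m^4)^2)    [power of a quotient]
= ((((((n^(-2) / m^(-1)) / n^3) / m^(-1)) · n^2)^2) · (n^2)) / ((m^4)^2)    [power of a product]
= ((((((n^(-2) / m^(-1)) / n^3) / m^(-1))^2) · ((n^2)^2)) · (n^2)) / ((m^4)^2)    [power of a product]
= ((((((n^(-2) / m^(-1)) / n^3)^2) / ((m^(-1))^2)) · ((n^2)^2)) · (n^2)) / ((m^4)^2)    [power of a quotient]
= ((((((n^(-2) / m^(-1))^2) / ((n^3)^2)) / ((m^(-1))^2)) · ((n^2)^2)) · (n^2)) / ((m^4)^2)    [power of a quotient]
= (((((((n^(-2))^2) / ((m^(-1))^2)) / ((n^3)^2)) / ((m^(-1))^2)) · ((n^2)^2)) · (n^2)) / ((m^4)^2)    [power of a quotient]
= (((((n^(-4) / ((m^(-1))^2)) / ((n^3)^2)) / ((m^(-1))^2)) · ((n^2)^2)) · (n^2)) / ((m^4)^2)    [power of a power]
= (((((n^(-4) / m^(-2)) / ((n^3)^2)) / ((m^(-1))^2)) · ((n^2)^2)) · (n^2)) / ((m^4)^2)    [power of a power]
= (((((n^(-4) / m^(-2)) / n^6) / ((m^(-1))^2)) · ((n^2)^2)) · (n^2)) / ((m^4)^2)    [power of a power]
= (((((n^(-4) / m^(-2)) / n^6) / m^(-2)) · ((n^2)^2)) · (n^2)) / ((m^4)^2)    [power of a power]
= (((((n^(-4) / m^(-2)) / n^6) / m^(-2)) · n^4) · (n^2)) / ((m^4)^2)    [power of a power]
= (((((n^(-4) / m^(-2)) / n^6) / m^(-2)) · n^4) · n^2) / m^8    [power of a power]
= m^(-4)n^(-4)    [quotient of powers; product of powers]

m^(-4)n^(-4)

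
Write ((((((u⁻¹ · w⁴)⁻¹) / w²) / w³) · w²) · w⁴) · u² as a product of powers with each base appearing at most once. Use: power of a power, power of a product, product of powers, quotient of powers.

((((((u⁻¹ · w⁴)⁻¹) / w²) / w³) · w²) · w⁴) · u²
= (((((((u⁻¹)⁻¹) · ((w⁴)⁻¹)) / w²) / w³) · w²) · w⁴) · u²    [power of a product]
= (((((u · ((w⁴)⁻¹)) / w²) / w³) · w²) · w⁴) · u²    [power of a power]
= (((((u · w⁻⁴) / w²) / w³) · w²) · w⁴) · u²    [power of a power]
= u³w⁻³    [quotient of powers; product of powers]

u³w⁻³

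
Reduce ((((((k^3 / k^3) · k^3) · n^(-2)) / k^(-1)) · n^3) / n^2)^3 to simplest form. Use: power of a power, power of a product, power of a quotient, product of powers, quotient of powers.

((((((k^3 / k^3) · k^3) · n^(-2)) / k^(-1)) · n^3) / n^2)^3
= ((((((k^3 / k^3) · k^3) · n^(-2)) / k^(-1)) · n^3)^3) / ((n^2)^3)    [power of a quotient]
= ((((((k^3 / k^3) · k^3) · n^(-2)) / k^(-1))^3) · ((n^3)^3)) / ((n^2)^3)    [power of a product]
= ((((((k^3 / k^3) · k^3) · n^(-2))^3) / ((k^(-1))^3)) · ((n^3)^3)) / ((n^2)^3)    [power of a quotient]
= ((((((k^3 / k^3) · k^3)^3) · ((n^(-2))^3)) / ((k^(-1))^3)) · ((n^3)^3)) / ((n^2)^3)    [power of a product]
= ((((((k^3 / k^3)^3) · ((k^3)^3)) · ((n^(-2))^3)) / ((k^(-1))^3)) · ((n^3)^3)) / ((n^2)^3)    [power of a product]
= (((((((k^3)^3) / ((k^3)^3)) · ((k^3)^3)) · ((n^(-2))^3)) / ((k^(-1))^3)) · ((n^3)^3)) / ((n^2)^3)    [power of a quotient]
= (((((k^9 / ((k^3)^3)) · ((k^3)^3)) · ((n^(-2))^3)) / ((k^(-1))^3)) · ((n^3)^3)) / ((n^2)^3)    [power of a power]
= (((((k^9 / k^9) · ((k^3)^3)) · ((n^(-2))^3)) / ((k^(-1))^3)) · ((n^3)^3)) / ((n^2)^3)    [power of a power]
= ((((k^0 · ((k^3)^3)) · ((n^(-2))^3)) / ((k^(-1))^3)) · ((n^3)^3)) / ((n^2)^3)    [quotient of powers]
= ((((k^0 · k^9) · ((n^(-2))^3)) / ((k^(-1))^3)) · ((n^3)^3)) / ((n^2)^3)    [power of a power]
= (((k^9 · ((n^(-2))^3)) / ((k^(-1))^3)) · ((n^3)^3)) / ((n^2)^3)    [product of powers]
= (((k^9 · n^(-6)) / ((k^(-1))^3)) · ((n^3)^3)) / ((n^2)^3)    [power of a power]
= (((k^9 · n^(-6)) / k^(-3)) · ((n^3)^3)) / ((n^2)^3)    [power of a power]
= (((k^9 · n^(-6)) / k^(-3)) · n^9) / ((n^2)^3)    [power of a power]
= (((k^9 · n^(-6)) / k^(-3)) · n^9) / n^6    [power of a power]
= k^12n^(-3)    [quotient of powers; product of powers]

k^12n^(-3)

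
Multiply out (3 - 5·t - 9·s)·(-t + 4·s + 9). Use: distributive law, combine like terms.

(3 - 5·t - 9·s)·(-t + 4·s + 9)
= -3·t + 12·s + 27 + 5·t² - 20·s·t - 45·t + 9·s·t - 36·s² - 81·s    [distributive law]
= -48·t - 69·s + 27 + 5·t² - 11·s·t - 36·s²    [combine like terms]

-48·t - 69·s + 27 + 5·t² - 11·s·t - 36·s²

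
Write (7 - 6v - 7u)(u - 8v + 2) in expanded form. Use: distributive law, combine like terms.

(7 - 6v - 7u)(u - 8v + 2)
= 7u - 56v + 14 - 6uv + 48v^2 - 12v - 7u^2 + 56uv - 14u    [distributive law]
= -7u - 68v + 14 + 50uv + 48v^2 - 7u^2    [combine like terms]

-7u - 68v + 14 + 50uv + 48v^2 - 7u^2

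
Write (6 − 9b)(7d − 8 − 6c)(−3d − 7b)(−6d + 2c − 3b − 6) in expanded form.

756d^3 − 900cd^2 + 2304bd^2 − 108d^2 − 1884bcd + 1908b^2d + 612bd − 360cd − 864d − 840bc + 2016b^2 − 2016b + 216c^2d + 504bc^2 + 504b^2c − 1134bd^3 + 1350bcd^2 − 3213b^2d^2 + 3636b^2cd − 1323b^3d + 1512b^3 − 324bc^2d − 756b^2c^2 + 1134b^3c

(6 − 9b)(7d − 8 − 6c)(−3d − 7b)(−6d + 2c − 3b − 6)
= (42d − 48 − 36c − 63bd + 72b + 54bc)(−3d − 7b)(−6d + 2c − 3b − 6)    [distributive law]
= (−126d^2 − 294bd + 144d + 336b + 108cd + 252bc + 189bd^2 + 441b^2d − 216bd − 504b^2 − 162bcd − 378b^2c)(−6d + 2c − 3b − 6)    [distributive law]
= (−126d^2 − 510bd + 144d + 336b + 108cd + 252bc + 189bd^2 + 441b^2d − 504b^2 − 162bcd − 378b^2c)(−6d + 2c − 3b − 6)    [combine like terms]
= 756d^3 − 252cd^2 + 378bd^2 + 756d^2 + 3060bd^2 − 1020bcd + 1530b^2d + 3060bd − 864d^2 + 288cd − 432bd − 864d − 2016bd + 672bc − 1008b^2 − 2016b − 648cd^2 + 216c^2d − 324bcd − 648cd − 1512bcd + 504bc^2 − 756b^2c − 1512bc − 1134bd^3 + 378bcd^2 − 567b^2d^2 − 1134bd^2 − 2646b^2d^2 + 882b^2cd − 1323b^3d − 2646b^2d + 3024b^2d − 1008b^2c + 1512b^3 + 3024b^2 + 972bcd^2 − 324bc^2d + 486b^2cd + 972bcd + 2268b^2cd − 756b^2c^2 + 1134b^3c + 2268b^2c    [distributive law]
= 756d^3 − 900cd^2 + 2304bd^2 − 108d^2 − 1884bcd + 1908b^2d + 612bd − 360cd − 864d − 840bc + 2016b^2 − 2016b + 216c^2d + 504bc^2 + 504b^2c − 1134bd^3 + 1350bcd^2 − 3213b^2d^2 + 3636b^2cd − 1323b^3d + 1512b^3 − 324bc^2d − 756b^2c^2 + 1134b^3c    [combine like terms]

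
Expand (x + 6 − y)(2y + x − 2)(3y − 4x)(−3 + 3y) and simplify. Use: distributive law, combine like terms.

(x + 6 − y)(2y + x − 2)(3y − 4x)(−3 + 3y)
= (2xy + x^2 − 2x + 12y + 6x − 12 − 2y^2 − xy + 2y)(3y − 4x)(−3 + 3y)    [distributive law]
= (xy + x^2 + 4x + 14y − 12 − 2y^2)(3y − 4x)(−3 + 3y)    [combine like terms]
= (3xy^2 − 4x^2y + 3x^2y − 4x^3 + 12xy − 16x^2 + 42y^2 − 56xy − 36y + 48x − 6y^3 + 8xy^2)(−3 + 3y)    [distributive law]
= (11xy^2 − x^2y − 4x^3 − 44xy − 16x^2 + 42y^2 − 36y + 48x − 6y^3)(−3 + 3y)    [combine like terms]
= −33xy^2 + 33xy^3 + 3x^2y − 3x^2y^2 + 12x^3 − 12x^3y + 132xy − 132xy^2 + 48x^2 − 48x^2y − 126y^2 + 126y^3 + 108y − 108y^2 − 144x + 144xy + 18y^3 − 18y^4    [distributive law]
= −165xy^2 + 33xy^3 − 45x^2y − 3x^2y^2 + 12x^3 − 12x^3y + 276xy + 48x^2 − 234y^2 + 144y^3 + 108y − 144x − 18y^4    [combine like terms]

−165xy^2 + 33xy^3 − 45x^2y − 3x^2y^2 + 12x^3 − 12x^3y + 276xy + 48x^2 − 234y^2 + 144y^3 + 108y − 144x − 18y^4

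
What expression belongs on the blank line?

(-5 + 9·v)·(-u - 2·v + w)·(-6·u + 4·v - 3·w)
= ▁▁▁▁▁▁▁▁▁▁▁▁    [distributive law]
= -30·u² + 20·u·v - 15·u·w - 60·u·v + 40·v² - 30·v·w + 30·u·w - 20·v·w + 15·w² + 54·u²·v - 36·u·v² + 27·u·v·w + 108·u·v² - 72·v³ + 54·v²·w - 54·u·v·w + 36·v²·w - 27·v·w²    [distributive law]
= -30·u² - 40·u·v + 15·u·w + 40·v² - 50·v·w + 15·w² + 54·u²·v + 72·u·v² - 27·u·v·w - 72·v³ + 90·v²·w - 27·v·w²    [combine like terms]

By distributive law:

(5·u + 10·v - 5·w - 9·u·v - 18·v² + 9·v·w)·(-6·u + 4·v - 3·w)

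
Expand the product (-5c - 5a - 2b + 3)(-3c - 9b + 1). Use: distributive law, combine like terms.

15c² + 51bc - 14c + 15ac + 45ab - 5a + 18b² - 29b + 3

(-5c - 5a - 2b + 3)(-3c - 9b + 1)
= 15c² + 45bc - 5c + 15ac + 45ab - 5a + 6bc + 18b² - 2b - 9c - 27b + 3    [distributive law]
= 15c² + 51bc - 14c + 15ac + 45ab - 5a + 18b² - 29b + 3    [combine like terms]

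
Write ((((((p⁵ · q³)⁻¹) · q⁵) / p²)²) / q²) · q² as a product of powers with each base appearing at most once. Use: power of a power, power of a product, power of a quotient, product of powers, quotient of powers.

((((((p⁵ · q³)⁻¹) · q⁵) / p²)²) / q²) · q²
= ((((((p⁵ · q³)⁻¹) · q⁵)²) / ((p²)²)) / q²) · q²    [power of a quotient]
= ((((((p⁵ · q³)⁻¹)²) · ((q⁵)²)) / ((p²)²)) / q²) · q²    [power of a product]
= (((((p⁵ · q³)⁻²) · ((q⁵)²)) / ((p²)²)) / q²) · q²    [power of a power]
= ((((((p⁵)⁻²) · ((q³)⁻²)) · ((q⁵)²)) / ((p²)²)) / q²) · q²    [power of a product]
= ((((p⁻¹⁰ · ((q³)⁻²)) · ((q⁵)²)) / ((p²)²)) / q²) · q²    [power of a power]
= ((((p⁻¹⁰ · q⁻⁶) · ((q⁵)²)) / ((p²)²)) / q²) · q²    [power of a power]
= ((((p⁻¹⁰ · q⁻⁶) · q¹⁰) / ((p²)²)) / q²) · q²    [power of a power]
= ((((p⁻¹⁰ · q⁻⁶) · q¹⁰) / p⁴) / q²) · q²    [power of a power]
= p⁻¹⁴·q⁴    [quotient of powers; product of powers]

p⁻¹⁴·q⁴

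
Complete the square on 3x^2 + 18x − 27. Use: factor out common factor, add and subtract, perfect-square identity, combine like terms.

3(x + 3)^2 − 54

3x^2 + 18x − 27
= 3(x^2 + 6x) − 27    [factor out 3 from the x-terms]
= 3(x^2 + 6x + 9 − 9) − 27    [add and subtract 9 inside the bracket]
= 3(x + 3)^2 − 27 − 27    [perfect-square identity]
= 3(x + 3)^2 − 54    [combine constants]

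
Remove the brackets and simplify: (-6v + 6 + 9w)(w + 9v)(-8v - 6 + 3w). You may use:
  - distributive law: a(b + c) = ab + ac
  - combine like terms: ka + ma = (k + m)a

(-6v + 6 + 9w)(w + 9v)(-8v - 6 + 3w)
= (-6vw - 54v^2 + 6w + 54v + 9w^2 + 81vw)(-8v - 6 + 3w)    [distributive law]
= (75vw - 54v^2 + 6w + 54v + 9w^2)(-8v - 6 + 3w)    [combine like terms]
= -600v^2w - 450vw + 225vw^2 + 432v^3 + 324v^2 - 162v^2w - 48vw - 36w + 18w^2 - 432v^2 - 324v + 162vw - 72vw^2 - 54w^2 + 27w^3    [distributive law]
= -762v^2w - 336vw + 153vw^2 + 432v^3 - 108v^2 - 36w - 36w^2 - 324v + 27w^3    [combine like terms]

-762v^2w - 336vw + 153vw^2 + 432v^3 - 108v^2 - 36w - 36w^2 - 324v + 27w^3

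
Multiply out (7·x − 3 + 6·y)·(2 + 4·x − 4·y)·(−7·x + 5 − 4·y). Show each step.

(7·x − 3 + 6·y)·(2 + 4·x − 4·y)·(−7·x + 5 − 4·y)
= (14·x + 28·x² − 28·x·y − 6 − 12·x + 12·y + 12·y + 24·x·y − 24·y²)·(−7·x + 5 − 4·y)    [distributive law]
= (2·x + 28·x² − 4·x·y − 6 + 24·y − 24·y²)·(−7·x + 5 − 4·y)    [combine like terms]
= −14·x² + 10·x − 8·x·y − 196·x³ + 140·x² − 112·x²·y + 28·x²·y − 20·x·y + 16·x·y² + 42·x − 30 + 24·y − 168·x·y + 120·y − 96·y² + 168·x·y² − 120·y² + 96·y³    [distributive law]
= 126·x² + 52·x − 196·x·y − 196·x³ − 84·x²·y + 184·x·y² − 30 + 144·y − 216·y² + 96·y³    [combine like terms]

126·x² + 52·x − 196·x·y − 196·x³ − 84·x²·y + 184·x·y² − 30 + 144·y − 216·y² + 96·y³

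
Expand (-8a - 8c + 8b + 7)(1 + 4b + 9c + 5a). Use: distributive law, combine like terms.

(-8a - 8c + 8b + 7)(1 + 4b + 9c + 5a)
= -8a - 32ab - 72ac - 40a² - 8c - 32bc - 72c² - 40ac + 8b + 32b² + 72bc + 40ab + 7 + 28b + 63c + 35a    [distributive law]
= 27a + 8ab - 112ac - 40a² + 55c + 40bc - 72c² + 36b + 32b² + 7    [combine like terms]

27a + 8ab - 112ac - 40a² + 55c + 40bc - 72c² + 36b + 32b² + 7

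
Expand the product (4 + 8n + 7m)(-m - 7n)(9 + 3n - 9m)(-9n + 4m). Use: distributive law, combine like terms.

-684mn - 144m^2 + 105mn^2 - 849m^2n - 108m^3 + 2268n^2 + 5292n^3 - 3669mn^3 - 3096m^2n^2 + 1401m^3n + 1512n^4 + 252m^4

(4 + 8n + 7m)(-m - 7n)(9 + 3n - 9m)(-9n + 4m)
= (-4m - 28n - 8mn - 56n^2 - 7m^2 - 49mn)(9 + 3n - 9m)(-9n + 4m)    [distributive law]
= (-4m - 28n - 57mn - 56n^2 - 7m^2)(9 + 3n - 9m)(-9n + 4m)    [combine like terms]
= (-36m - 12mn + 36m^2 - 252n - 84n^2 + 252mn - 513mn - 171mn^2 + 513m^2n - 504n^2 - 168n^3 + 504mn^2 - 63m^2 - 21m^2n + 63m^3)(-9n + 4m)    [distributive law]
= (-36m - 273mn - 27m^2 - 252n - 588n^2 + 333mn^2 + 492m^2n - 168n^3 + 63m^3)(-9n + 4m)    [combine like terms]
= 324mn - 144m^2 + 2457mn^2 - 1092m^2n + 243m^2n - 108m^3 + 2268n^2 - 1008mn + 5292n^3 - 2352mn^2 - 2997mn^3 + 1332m^2n^2 - 4428m^2n^2 + 1968m^3n + 1512n^4 - 672mn^3 - 567m^3n + 252m^4    [distributive law]
= -684mn - 144m^2 + 105mn^2 - 849m^2n - 108m^3 + 2268n^2 + 5292n^3 - 3669mn^3 - 3096m^2n^2 + 1401m^3n + 1512n^4 + 252m^4    [combine like terms]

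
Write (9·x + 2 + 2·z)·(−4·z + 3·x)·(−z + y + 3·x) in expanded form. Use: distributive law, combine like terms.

6·x·z^2 − 30·x·y·z − 117·x^2·z + 27·x^2·y + 81·x^3 + 8·z^2 − 8·y·z − 30·x·z + 6·x·y + 18·x^2 + 8·z^3 − 8·y·z^2

(9·x + 2 + 2·z)·(−4·z + 3·x)·(−z + y + 3·x)
= (−36·x·z + 27·x^2 − 8·z + 6·x − 8·z^2 + 6·x·z)·(−z + y + 3·x)    [distributive law]
= (−30·x·z + 27·x^2 − 8·z + 6·x − 8·z^2)·(−z + y + 3·x)    [combine like terms]
= 30·x·z^2 − 30·x·y·z − 90·x^2·z − 27·x^2·z + 27·x^2·y + 81·x^3 + 8·z^2 − 8·y·z − 24·x·z − 6·x·z + 6·x·y + 18·x^2 + 8·z^3 − 8·y·z^2 − 24·x·z^2    [distributive law]
= 6·x·z^2 − 30·x·y·z − 117·x^2·z + 27·x^2·y + 81·x^3 + 8·z^2 − 8·y·z − 30·x·z + 6·x·y + 18·x^2 + 8·z^3 − 8·y·z^2    [combine like terms]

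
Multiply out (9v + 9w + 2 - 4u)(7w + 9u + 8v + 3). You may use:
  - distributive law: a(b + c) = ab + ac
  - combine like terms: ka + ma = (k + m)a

(9v + 9w + 2 - 4u)(7w + 9u + 8v + 3)
= 63vw + 81uv + 72v² + 27v + 63w² + 81uw + 72vw + 27w + 14w + 18u + 16v + 6 - 28uw - 36u² - 32uv - 12u    [distributive law]
= 135vw + 49uv + 72v² + 43v + 63w² + 53uw + 41w + 6u + 6 - 36u²    [combine like terms]

135vw + 49uv + 72v² + 43v + 63w² + 53uw + 41w + 6u + 6 - 36u²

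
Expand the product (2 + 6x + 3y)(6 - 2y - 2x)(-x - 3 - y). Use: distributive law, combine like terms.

(2 + 6x + 3y)(6 - 2y - 2x)(-x - 3 - y)
= (12 - 4y - 4x + 36x - 12xy - 12x² + 18y - 6y² - 6xy)(-x - 3 - y)    [distributive law]
= (12 + 14y + 32x - 18xy - 12x² - 6y²)(-x - 3 - y)    [combine like terms]
= -12x - 36 - 12y - 14xy - 42y - 14y² - 32x² - 96x - 32xy + 18x²y + 54xy + 18xy² + 12x³ + 36x² + 12x²y + 6xy² + 18y² + 6y³    [distributive law]
= -108x - 36 - 54y + 8xy + 4y² + 4x² + 30x²y + 24xy² + 12x³ + 6y³    [combine like terms]

-108x - 36 - 54y + 8xy + 4y² + 4x² + 30x²y + 24xy² + 12x³ + 6y³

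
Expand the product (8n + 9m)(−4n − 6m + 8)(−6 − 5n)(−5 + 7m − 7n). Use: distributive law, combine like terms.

(8n + 9m)(−4n − 6m + 8)(−6 − 5n)(−5 + 7m − 7n)
= (−32n^2 − 48mn + 64n − 36mn − 54m^2 + 72m)(−6 − 5n)(−5 + 7m − 7n)    [distributive law]
= (−32n^2 − 84mn + 64n − 54m^2 + 72m)(−6 − 5n)(−5 + 7m − 7n)    [combine like terms]
= (192n^2 + 160n^3 + 504mn + 420mn^2 − 384n − 320n^2 + 324m^2 + 270m^2n − 432m − 360mn)(−5 + 7m − 7n)    [distributive law]
= (−128n^2 + 160n^3 + 144mn + 420mn^2 − 384n + 324m^2 + 270m^2n − 432m)(−5 + 7m − 7n)    [combine like terms]
= 640n^2 − 896mn^2 + 896n^3 − 800n^3 + 1120mn^3 − 1120n^4 − 720mn + 1008m^2n − 1008mn^2 − 2100mn^2 + 2940m^2n^2 − 2940mn^3 + 1920n − 2688mn + 2688n^2 − 1620m^2 + 2268m^3 − 2268m^2n − 1350m^2n + 1890m^3n − 1890m^2n^2 + 2160m − 3024m^2 + 3024mn    [distributive law]
= 3328n^2 − 4004mn^2 + 96n^3 − 1820mn^3 − 1120n^4 − 384mn − 2610m^2n + 1050m^2n^2 + 1920n − 4644m^2 + 2268m^3 + 1890m^3n + 2160m    [combine like terms]

3328n^2 − 4004mn^2 + 96n^3 − 1820mn^3 − 1120n^4 − 384mn − 2610m^2n + 1050m^2n^2 + 1920n − 4644m^2 + 2268m^3 + 1890m^3n + 2160m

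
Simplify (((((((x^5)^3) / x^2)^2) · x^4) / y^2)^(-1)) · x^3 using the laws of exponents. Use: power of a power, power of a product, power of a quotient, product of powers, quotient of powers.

x^(-27)y^2

(((((((x^5)^3) / x^2)^2) · x^4) / y^2)^(-1)) · x^3
= (((((((x^5)^3) / x^2)^2) · x^4)^(-1)) / ((y^2)^(-1))) · x^3    [power of a quotient]
= (((((((x^5)^3) / x^2)^2)^(-1)) · ((x^4)^(-1))) / ((y^2)^(-1))) · x^3    [power of a product]
= ((((((x^5)^3) / x^2)^(-2)) · ((x^4)^(-1))) / ((y^2)^(-1))) · x^3    [power of a power]
= ((((((x^5)^3)^(-2)) / ((x^2)^(-2))) · ((x^4)^(-1))) / ((y^2)^(-1))) · x^3    [power of a quotient]
= (((((x^5)^(-6)) / ((x^2)^(-2))) · ((x^4)^(-1))) / ((y^2)^(-1))) · x^3    [power of a power]
= (((x^(-30) / ((x^2)^(-2))) · ((x^4)^(-1))) / ((y^2)^(-1))) · x^3    [power of a power]
= (((x^(-30) / x^(-4)) · ((x^4)^(-1))) / ((y^2)^(-1))) · x^3    [power of a power]
= ((x^(-26) · ((x^4)^(-1))) / ((y^2)^(-1))) · x^3    [quotient of powers]
= ((x^(-26) · x^(-4)) / ((y^2)^(-1))) · x^3    [power of a power]
= (x^(-30) / ((y^2)^(-1))) · x^3    [product of powers]
= (x^(-30) / y^(-2)) · x^3    [power of a power]
= x^(-27)y^2    [quotient of powers; product of powers]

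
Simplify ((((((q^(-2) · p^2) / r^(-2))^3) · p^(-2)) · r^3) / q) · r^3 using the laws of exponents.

p^4·q^(-7)·r^12

((((((q^(-2) · p^2) / r^(-2))^3) · p^(-2)) · r^3) / q) · r^3
= ((((((q^(-2) · p^2)^3) / ((r^(-2))^3)) · p^(-2)) · r^3) / q) · r^3    [power of a quotient]
= (((((((q^(-2))^3) · ((p^2)^3)) / ((r^(-2))^3)) · p^(-2)) · r^3) / q) · r^3    [power of a product]
= (((((q^(-6) · ((p^2)^3)) / ((r^(-2))^3)) · p^(-2)) · r^3) / q) · r^3    [power of a power]
= (((((q^(-6) · p^6) / ((r^(-2))^3)) · p^(-2)) · r^3) / q) · r^3    [power of a power]
= (((((q^(-6) · p^6) / r^(-6)) · p^(-2)) · r^3) / q) · r^3    [power of a power]
= p^4·q^(-7)·r^12    [quotient of powers; product of powers]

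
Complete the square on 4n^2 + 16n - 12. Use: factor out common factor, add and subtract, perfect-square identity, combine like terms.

4n^2 + 16n - 12
= 4(n^2 + 4n) - 12    [factor out 4 from the n-terms]
= 4(n^2 + 4n + 4 - 4) - 12    [add and subtract 4 inside the bracket]
= 4(n + 2)^2 - 16 - 12    [perfect-square identity]
= 4(n + 2)^2 - 28    [combine constants]

4(n + 2)^2 - 28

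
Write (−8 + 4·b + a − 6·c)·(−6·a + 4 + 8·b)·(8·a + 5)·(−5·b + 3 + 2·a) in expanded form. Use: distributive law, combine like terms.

(−8 + 4·b + a − 6·c)·(−6·a + 4 + 8·b)·(8·a + 5)·(−5·b + 3 + 2·a)
= (48·a − 32 − 64·b − 24·a·b + 16·b + 32·b^2 − 6·a^2 + 4·a + 8·a·b + 36·a·c − 24·c − 48·b·c)·(8·a + 5)·(−5·b + 3 + 2·a)    [distributive law]
= (52·a − 32 − 48·b − 16·a·b + 32·b^2 − 6·a^2 + 36·a·c − 24·c − 48·b·c)·(8·a + 5)·(−5·b + 3 + 2·a)    [combine like terms]
= (416·a^2 + 260·a − 256·a − 160 − 384·a·b − 240·b − 128·a^2·b − 80·a·b + 256·a·b^2 + 160·b^2 − 48·a^3 − 30·a^2 + 288·a^2·c + 180·a·c − 192·a·c − 120·c − 384·a·b·c − 240·b·c)·(−5·b + 3 + 2·a)    [distributive law]
= (386·a^2 + 4·a − 160 − 464·a·b − 240·b − 128·a^2·b + 256·a·b^2 + 160·b^2 − 48·a^3 + 288·a^2·c − 12·a·c − 120·c − 384·a·b·c − 240·b·c)·(−5·b + 3 + 2·a)    [combine like terms]
= −1930·a^2·b + 1158·a^2 + 772·a^3 − 20·a·b + 12·a + 8·a^2 + 800·b − 480 − 320·a + 2320·a·b^2 − 1392·a·b − 928·a^2·b + 1200·b^2 − 720·b − 480·a·b + 640·a^2·b^2 − 384·a^2·b − 256·a^3·b − 1280·a·b^3 + 768·a·b^2 + 512·a^2·b^2 − 800·b^3 + 480·b^2 + 320·a·b^2 + 240·a^3·b − 144·a^3 − 96·a^4 − 1440·a^2·b·c + 864·a^2·c + 576·a^3·c + 60·a·b·c − 36·a·c − 24·a^2·c + 600·b·c − 360·c − 240·a·c + 1920·a·b^2·c − 1152·a·b·c − 768·a^2·b·c + 1200·b^2·c − 720·b·c − 480·a·b·c    [distributive law]
= −3242·a^2·b + 1166·a^2 + 628·a^3 − 1892·a·b − 308·a + 80·b − 480 + 3408·a·b^2 + 1680·b^2 + 1152·a^2·b^2 − 16·a^3·b − 1280·a·b^3 − 800·b^3 − 96·a^4 − 2208·a^2·b·c + 840·a^2·c + 576·a^3·c − 1572·a·b·c − 276·a·c − 120·b·c − 360·c + 1920·a·b^2·c + 1200·b^2·c    [combine like terms]

−3242·a^2·b + 1166·a^2 + 628·a^3 − 1892·a·b − 308·a + 80·b − 480 + 3408·a·b^2 + 1680·b^2 + 1152·a^2·b^2 − 16·a^3·b − 1280·a·b^3 − 800·b^3 − 96·a^4 − 2208·a^2·b·c + 840·a^2·c + 576·a^3·c − 1572·a·b·c − 276·a·c − 120·b·c − 360·c + 1920·a·b^2·c + 1200·b^2·c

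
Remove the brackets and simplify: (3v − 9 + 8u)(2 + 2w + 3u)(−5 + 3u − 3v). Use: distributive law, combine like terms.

24v + 6uv − 18v^2 + 24vw − 30uvw − 18v^2w − 45u^2v − 27uv^2 + 90 + u + 90w − 134uw − 153u^2 + 48u^2w + 72u^3

(3v − 9 + 8u)(2 + 2w + 3u)(−5 + 3u − 3v)
= (6v + 6vw + 9uv − 18 − 18w − 27u + 16u + 16uw + 24u^2)(−5 + 3u − 3v)    [distributive law]
= (6v + 6vw + 9uv − 18 − 18w − 11u + 16uw + 24u^2)(−5 + 3u − 3v)    [combine like terms]
= −30v + 18uv − 18v^2 − 30vw + 18uvw − 18v^2w − 45uv + 27u^2v − 27uv^2 + 90 − 54u + 54v + 90w − 54uw + 54vw + 55u − 33u^2 + 33uv − 80uw + 48u^2w − 48uvw − 120u^2 + 72u^3 − 72u^2v    [distributive law]
= 24v + 6uv − 18v^2 + 24vw − 30uvw − 18v^2w − 45u^2v − 27uv^2 + 90 + u + 90w − 134uw − 153u^2 + 48u^2w + 72u^3    [combine like terms]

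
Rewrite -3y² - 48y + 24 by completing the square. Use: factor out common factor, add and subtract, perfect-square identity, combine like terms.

-3(y + 8)² + 216

-3y² - 48y + 24
= -3(y² + 16y) + 24    [factor out -3 from the y-terms]
= -3(y² + 16y + 64 - 64) + 24    [add and subtract 64 inside the bracket]
= -3(y + 8)² + 192 + 24    [perfect-square identity]
= -3(y + 8)² + 216    [combine constants]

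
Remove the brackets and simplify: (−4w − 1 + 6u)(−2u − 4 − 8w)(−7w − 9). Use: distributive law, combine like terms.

280uw^2 + 514uw − 456w^2 − 244w − 224w^3 + 198u − 36 + 84u^2w + 108u^2

(−4w − 1 + 6u)(−2u − 4 − 8w)(−7w − 9)
= (8uw + 16w + 32w^2 + 2u + 4 + 8w − 12u^2 − 24u − 48uw)(−7w − 9)    [distributive law]
= (−40uw + 24w + 32w^2 − 22u + 4 − 12u^2)(−7w − 9)    [combine like terms]
= 280uw^2 + 360uw − 168w^2 − 216w − 224w^3 − 288w^2 + 154uw + 198u − 28w − 36 + 84u^2w + 108u^2    [distributive law]
= 280uw^2 + 514uw − 456w^2 − 244w − 224w^3 + 198u − 36 + 84u^2w + 108u^2    [combine like terms]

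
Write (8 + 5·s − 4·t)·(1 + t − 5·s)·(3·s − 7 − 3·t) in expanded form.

(8 + 5·s − 4·t)·(1 + t − 5·s)·(3·s − 7 − 3·t)
= (8 + 8·t − 40·s + 5·s + 5·s·t − 25·s² − 4·t − 4·t² + 20·s·t)·(3·s − 7 − 3·t)    [distributive law]
= (8 + 4·t − 35·s + 25·s·t − 25·s² − 4·t²)·(3·s − 7 − 3·t)    [combine like terms]
= 24·s − 56 − 24·t + 12·s·t − 28·t − 12·t² − 105·s² + 245·s + 105·s·t + 75·s²·t − 175·s·t − 75·s·t² − 75·s³ + 175·s² + 75·s²·t − 12·s·t² + 28·t² + 12·t³    [distributive law]
= 269·s − 56 − 52·t − 58·s·t + 16·t² + 70·s² + 150·s²·t − 87·s·t² − 75·s³ + 12·t³    [combine like terms]

269·s − 56 − 52·t − 58·s·t + 16·t² + 70·s² + 150·s²·t − 87·s·t² − 75·s³ + 12·t³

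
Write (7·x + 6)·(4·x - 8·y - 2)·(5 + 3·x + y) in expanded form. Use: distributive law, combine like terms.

(7·x + 6)·(4·x - 8·y - 2)·(5 + 3·x + y)
= (28·x² - 56·x·y - 14·x + 24·x - 48·y - 12)·(5 + 3·x + y)    [distributive law]
= (28·x² - 56·x·y + 10·x - 48·y - 12)·(5 + 3·x + y)    [combine like terms]
= 140·x² + 84·x³ + 28·x²·y - 280·x·y - 168·x²·y - 56·x·y² + 50·x + 30·x² + 10·x·y - 240·y - 144·x·y - 48·y² - 60 - 36·x - 12·y    [distributive law]
= 170·x² + 84·x³ - 140·x²·y - 414·x·y - 56·x·y² + 14·x - 252·y - 48·y² - 60    [combine like terms]

170·x² + 84·x³ - 140·x²·y - 414·x·y - 56·x·y² + 14·x - 252·y - 48·y² - 60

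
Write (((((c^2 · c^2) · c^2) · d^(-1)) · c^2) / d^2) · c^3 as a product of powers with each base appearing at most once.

(((((c^2 · c^2) · c^2) · d^(-1)) · c^2) / d^2) · c^3
= ((((c^4 · c^2) · d^(-1)) · c^2) / d^2) · c^3    [product of powers]
= (((c^6 · d^(-1)) · c^2) / d^2) · c^3    [product of powers]
= c^11·d^(-3)    [quotient of powers; product of powers]

c^11·d^(-3)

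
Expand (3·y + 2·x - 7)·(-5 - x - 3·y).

(3·y + 2·x - 7)·(-5 - x - 3·y)
= -15·y - 3·x·y - 9·y^2 - 10·x - 2·x^2 - 6·x·y + 35 + 7·x + 21·y    [distributive law]
= 6·y - 9·x·y - 9·y^2 - 3·x - 2·x^2 + 35    [combine like terms]

6·y - 9·x·y - 9·y^2 - 3·x - 2·x^2 + 35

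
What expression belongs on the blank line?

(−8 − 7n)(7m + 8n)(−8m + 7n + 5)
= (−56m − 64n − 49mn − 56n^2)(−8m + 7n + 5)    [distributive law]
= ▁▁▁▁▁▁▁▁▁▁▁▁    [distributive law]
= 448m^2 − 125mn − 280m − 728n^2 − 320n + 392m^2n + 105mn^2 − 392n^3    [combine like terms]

Applying distributive law to the line above:

448m^2 − 392mn − 280m + 512mn − 448n^2 − 320n + 392m^2n − 343mn^2 − 245mn + 448mn^2 − 392n^3 − 280n^2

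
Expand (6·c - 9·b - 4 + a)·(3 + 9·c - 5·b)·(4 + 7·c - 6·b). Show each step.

(6·c - 9·b - 4 + a)·(3 + 9·c - 5·b)·(4 + 7·c - 6·b)
= (18·c + 54·c² - 30·b·c - 27·b - 81·b·c + 45·b² - 12 - 36·c + 20·b + 3·a + 9·a·c - 5·a·b)·(4 + 7·c - 6·b)    [distributive law]
= (-18·c + 54·c² - 111·b·c - 7·b + 45·b² - 12 + 3·a + 9·a·c - 5·a·b)·(4 + 7·c - 6·b)    [combine like terms]
= -72·c - 126·c² + 108·b·c + 216·c² + 378·c³ - 324·b·c² - 444·b·c - 777·b·c² + 666·b²·c - 28·b - 49·b·c + 42·b² + 180·b² + 315·b²·c - 270·b³ - 48 - 84·c + 72·b + 12·a + 21·a·c - 18·a·b + 36·a·c + 63·a·c² - 54·a·b·c - 20·a·b - 35·a·b·c + 30·a·b²    [distributive law]
= -156·c + 90·c² - 385·b·c + 378·c³ - 1101·b·c² + 981·b²·c + 44·b + 222·b² - 270·b³ - 48 + 12·a + 57·a·c - 38·a·b + 63·a·c² - 89·a·b·c + 30·a·b²    [combine like terms]

-156·c + 90·c² - 385·b·c + 378·c³ - 1101·b·c² + 981·b²·c + 44·b + 222·b² - 270·b³ - 48 + 12·a + 57·a·c - 38·a·b + 63·a·c² - 89·a·b·c + 30·a·b²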